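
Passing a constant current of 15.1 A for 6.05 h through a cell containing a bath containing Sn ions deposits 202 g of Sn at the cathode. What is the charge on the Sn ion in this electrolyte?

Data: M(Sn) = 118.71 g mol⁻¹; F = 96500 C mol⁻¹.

Q = I·t = 15.10 A × 21780 s = 328900 C, so n(e⁻) = 328900/96500 = 3.408 mol.
n(Sn) deposited = 202 / 118.71 = 1.702 mol.
Electrons per atom = n(e⁻)/n(Sn) = 3.408 / 1.702 = 2.00 ≈ 2, so the ion is Sn²⁺.

+2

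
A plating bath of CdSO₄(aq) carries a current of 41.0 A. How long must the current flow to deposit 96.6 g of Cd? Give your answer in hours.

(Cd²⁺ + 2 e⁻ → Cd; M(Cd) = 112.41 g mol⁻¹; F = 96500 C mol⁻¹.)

n(Cd) = m/M = 96.6 / 112.41 = 0.8594 mol.
Each Cd atom requires 2 electrons, so n(e⁻) = 2 × 0.8594 = 1.719 mol.
Q = n(e⁻)·F = 1.719 × 96500 = 165900 C.
t = Q/I = 165900 / 41.00 A = 4045 s = 1.12 h.

1.12 h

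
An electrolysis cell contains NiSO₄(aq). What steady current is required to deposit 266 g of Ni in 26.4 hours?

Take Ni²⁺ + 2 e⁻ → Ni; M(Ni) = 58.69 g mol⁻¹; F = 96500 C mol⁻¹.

n(Ni) = 266 / 58.69 = 4.532 mol.
n(e⁻) = 2 × 4.532 = 9.065 mol.
Q = n(e⁻)·F = 9.065 × 96500 = 874700 C.
I = Q/t = 874700 / 95040 s = 9.20 A.

9.20 A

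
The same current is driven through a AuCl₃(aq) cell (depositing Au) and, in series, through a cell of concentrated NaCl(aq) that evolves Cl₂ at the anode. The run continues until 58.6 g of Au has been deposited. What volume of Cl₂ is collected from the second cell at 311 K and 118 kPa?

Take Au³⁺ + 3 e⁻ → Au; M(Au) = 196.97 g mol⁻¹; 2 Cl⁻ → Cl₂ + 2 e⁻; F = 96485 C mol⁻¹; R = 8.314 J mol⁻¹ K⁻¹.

n(Au) = 58.6 / 196.97 = 0.2975 mol, so n(e⁻) = 3 × 0.2975 = 0.8925 mol.
The cells are in series, so the same 0.8925 mol of electrons passes through the second cell.
2 Cl⁻ → Cl₂ + 2 e⁻ — 2 mol e⁻ per mol Cl₂, so n(Cl₂) = 0.8925/2 = 0.4463 mol.
V = nRT/P = (0.4463 × 8.314 × 311) / (118 × 10³) = 0.00978 m³ = 9.78 L.

9.78 L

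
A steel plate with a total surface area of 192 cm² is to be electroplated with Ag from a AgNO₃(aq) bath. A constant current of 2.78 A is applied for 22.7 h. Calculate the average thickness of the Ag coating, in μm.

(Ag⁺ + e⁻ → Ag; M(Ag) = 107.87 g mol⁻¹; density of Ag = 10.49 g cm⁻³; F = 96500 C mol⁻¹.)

1260 μm

Q = I·t = 2.780 × 81720 = 227200 C; n(e⁻) = 2.354 mol.
n(Ag) = n(e⁻)/1 = 2.354 mol, so m = 2.354 × 107.87 = 253.9 g.
Volume = m/ρ = 253.9 / 10.49 = 24.21 cm³.
Thickness = V/A = 24.21 / 192 = 0.126 cm = 1260 μm.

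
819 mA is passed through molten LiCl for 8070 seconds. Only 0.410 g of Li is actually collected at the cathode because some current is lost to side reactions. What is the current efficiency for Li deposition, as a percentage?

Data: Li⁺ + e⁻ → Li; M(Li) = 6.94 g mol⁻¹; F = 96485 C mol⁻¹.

86.2 %

Q = I·t = 0.8190 × 8070.0 = 6609 C; n(e⁻) = 6609/96485 = 0.06850 mol.
Theoretical n(Li) = n(e⁻)/1 = 0.06850 mol, i.e. m_theo = 0.06850 × 6.94 = 0.4754 g.
Efficiency = m_actual / m_theo = 0.410 / 0.4754 = 86.2 %.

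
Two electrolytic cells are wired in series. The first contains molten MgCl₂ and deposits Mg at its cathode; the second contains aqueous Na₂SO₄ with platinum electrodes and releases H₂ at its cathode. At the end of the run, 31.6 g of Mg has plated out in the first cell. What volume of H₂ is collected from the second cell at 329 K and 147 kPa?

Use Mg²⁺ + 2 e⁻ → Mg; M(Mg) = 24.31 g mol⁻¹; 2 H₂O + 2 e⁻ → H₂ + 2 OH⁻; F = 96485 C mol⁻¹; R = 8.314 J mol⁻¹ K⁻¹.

n(Mg) = 31.6 / 24.31 = 1.300 mol, so n(e⁻) = 2 × 1.300 = 2.600 mol.
The cells are in series, so the same 2.600 mol of electrons passes through the second cell.
2 H₂O + 2 e⁻ → H₂ + 2 OH⁻ — 2 mol e⁻ per mol H₂, so n(H₂) = 2.600/2 = 1.300 mol.
V = nRT/P = (1.300 × 8.314 × 329) / (147 × 10³) = 0.0242 m³ = 24.2 L.

24.2 L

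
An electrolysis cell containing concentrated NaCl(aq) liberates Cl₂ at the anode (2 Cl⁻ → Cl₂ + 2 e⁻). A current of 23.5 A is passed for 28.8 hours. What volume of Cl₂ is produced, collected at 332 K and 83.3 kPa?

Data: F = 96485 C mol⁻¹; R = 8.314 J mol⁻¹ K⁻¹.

418 L

Q = I·t = 23.50 A × 103680 s = 2436000 C.
n(e⁻) = Q/F = 2436000 / 96485 = 25.25 mol.
2 electrons are transferred per Cl₂ molecule, so n(Cl₂) = 25.25 / 2 = 12.63 mol.
V = nRT/P = (12.63 × 8.314 × 332) / (83.3 × 10³ Pa) = 0.418 m³ = 418 L.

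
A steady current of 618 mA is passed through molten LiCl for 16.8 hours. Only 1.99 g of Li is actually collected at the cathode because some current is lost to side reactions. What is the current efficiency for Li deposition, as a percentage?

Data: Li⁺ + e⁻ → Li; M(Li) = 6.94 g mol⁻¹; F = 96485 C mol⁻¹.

74.0 %

Q = I·t = 0.6180 × 60480 = 37380 C; n(e⁻) = 37380/96485 = 0.3874 mol.
Theoretical n(Li) = n(e⁻)/1 = 0.3874 mol, i.e. m_theo = 0.3874 × 6.94 = 2.688 g.
Efficiency = m_actual / m_theo = 1.99 / 2.688 = 74.0 %.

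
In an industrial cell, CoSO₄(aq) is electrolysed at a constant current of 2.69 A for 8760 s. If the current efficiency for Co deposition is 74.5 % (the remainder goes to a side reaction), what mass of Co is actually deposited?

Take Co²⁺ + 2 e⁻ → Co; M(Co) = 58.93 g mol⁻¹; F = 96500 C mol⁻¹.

5.36 g

Q = I·t = 2.690 × 8760.0 = 23560 C.
n(e⁻) = 23560/96500 = 0.2442 mol; theoretically n(Co) = 0.2442/2 = 0.1221 mol, m_theo = 7.195 g.
At 74.5 % efficiency, m_actual = 0.745 × 7.195 = 5.36 g.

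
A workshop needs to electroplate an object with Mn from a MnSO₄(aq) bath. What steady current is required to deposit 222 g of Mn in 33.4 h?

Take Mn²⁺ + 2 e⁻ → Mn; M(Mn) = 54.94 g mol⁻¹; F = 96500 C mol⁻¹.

n(Mn) = 222 / 54.94 = 4.041 mol.
n(e⁻) = 2 × 4.041 = 8.082 mol.
Q = n(e⁻)·F = 8.082 × 96500 = 779900 C.
I = Q/t = 779900 / 120240 s = 6.49 A.

6.49 A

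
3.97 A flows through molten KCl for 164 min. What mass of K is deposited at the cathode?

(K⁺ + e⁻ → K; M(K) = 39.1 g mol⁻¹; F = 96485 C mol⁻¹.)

Q = I·t = 3.970 A × 9840.0 s = 39060 C.
n(e⁻) = Q/F = 39060 / 96485 = 0.4049 mol.
K⁺ + e⁻ → K, so n(K) = n(e⁻)/1 = 0.4049 mol.
m = n·M = 0.4049 × 39.1 = 15.8 g.

15.8 g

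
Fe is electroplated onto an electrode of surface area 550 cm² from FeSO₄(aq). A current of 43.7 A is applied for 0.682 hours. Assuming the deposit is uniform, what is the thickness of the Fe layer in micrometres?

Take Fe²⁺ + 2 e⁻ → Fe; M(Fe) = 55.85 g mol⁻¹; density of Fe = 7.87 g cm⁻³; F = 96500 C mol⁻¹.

71.7 μm

Q = I·t = 43.70 × 2455.2 = 107300 C; n(e⁻) = 1.112 mol.
n(Fe) = n(e⁻)/2 = 0.5559 mol, so m = 0.5559 × 55.85 = 31.05 g.
Volume = m/ρ = 31.05 / 7.87 = 3.945 cm³.
Thickness = V/A = 3.945 / 550 = 0.00717 cm = 71.7 μm.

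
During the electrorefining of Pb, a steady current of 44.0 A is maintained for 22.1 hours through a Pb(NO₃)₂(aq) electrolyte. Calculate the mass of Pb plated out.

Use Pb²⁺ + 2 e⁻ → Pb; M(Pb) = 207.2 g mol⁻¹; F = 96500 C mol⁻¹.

3760 g

Q = I·t = 44.00 A × 79560 s = 3501000 C.
n(e⁻) = Q/F = 3501000 / 96500 = 36.28 mol.
Pb²⁺ + 2 e⁻ → Pb, so n(Pb) = n(e⁻)/2 = 18.14 mol.
m = n·M = 18.14 × 207.2 = 3760 g.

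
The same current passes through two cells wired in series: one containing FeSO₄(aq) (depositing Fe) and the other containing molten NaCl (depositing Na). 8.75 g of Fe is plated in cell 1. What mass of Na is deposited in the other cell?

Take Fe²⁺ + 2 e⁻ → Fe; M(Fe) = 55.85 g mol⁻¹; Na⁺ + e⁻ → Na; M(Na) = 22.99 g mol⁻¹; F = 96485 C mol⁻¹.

n(Fe) = 8.75 / 55.85 = 0.1567 mol.
Since Fe²⁺ + 2 e⁻ → Fe, n(e⁻) passed = 2 × 0.1567 = 0.3133 mol.
Cells in series carry the same charge, so the same 0.3133 mol of electrons passes through cell 2.
Na⁺ + e⁻ → Na, so n(Na) = 0.3133 / 1 = 0.3133 mol.
m(Na) = 0.3133 × 22.99 = 7.20 g.

7.20 g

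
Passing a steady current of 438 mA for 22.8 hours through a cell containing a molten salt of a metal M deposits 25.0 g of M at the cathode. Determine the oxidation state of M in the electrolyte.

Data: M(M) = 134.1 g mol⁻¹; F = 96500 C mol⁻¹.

+2

Q = I·t = 0.4380 A × 82080 s = 35950 C, so n(e⁻) = 35950/96500 = 0.3725 mol.
n(M) deposited = 25.0 / 134.1 = 0.1864 mol.
Electrons per atom = n(e⁻)/n(M) = 0.3725 / 0.1864 = 2.00 ≈ 2, so the ion is M²⁺.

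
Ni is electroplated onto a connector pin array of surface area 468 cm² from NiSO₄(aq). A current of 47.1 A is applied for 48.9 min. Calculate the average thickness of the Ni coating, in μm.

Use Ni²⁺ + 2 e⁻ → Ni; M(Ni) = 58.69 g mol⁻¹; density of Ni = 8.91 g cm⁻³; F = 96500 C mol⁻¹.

101 μm

Q = I·t = 47.10 × 2934.0 = 138200 C; n(e⁻) = 1.432 mol.
n(Ni) = n(e⁻)/2 = 0.7160 mol, so m = 0.7160 × 58.69 = 42.02 g.
Volume = m/ρ = 42.02 / 8.91 = 4.716 cm³.
Thickness = V/A = 4.716 / 468 = 0.0101 cm = 101 μm.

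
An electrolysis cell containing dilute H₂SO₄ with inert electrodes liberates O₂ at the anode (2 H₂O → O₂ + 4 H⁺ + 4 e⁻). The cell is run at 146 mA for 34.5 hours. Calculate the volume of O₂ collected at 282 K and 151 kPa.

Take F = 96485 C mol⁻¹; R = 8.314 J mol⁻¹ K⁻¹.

0.730 L

Q = I·t = 0.1460 A × 124200 s = 18130 C.
n(e⁻) = Q/F = 18130 / 96485 = 0.1879 mol.
4 electrons are transferred per O₂ molecule, so n(O₂) = 0.1879 / 4 = 0.04698 mol.
V = nRT/P = (0.04698 × 8.314 × 282) / (151 × 10³ Pa) = 7.30 × 10⁻⁴ m³ = 0.730 L.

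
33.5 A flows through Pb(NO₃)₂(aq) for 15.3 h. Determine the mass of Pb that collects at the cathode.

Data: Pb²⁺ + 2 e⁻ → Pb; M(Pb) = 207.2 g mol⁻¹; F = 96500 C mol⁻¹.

1980 g

Q = I·t = 33.50 A × 55080 s = 1845000 C.
n(e⁻) = Q/F = 1845000 / 96500 = 19.12 mol.
Pb²⁺ + 2 e⁻ → Pb, so n(Pb) = n(e⁻)/2 = 9.561 mol.
m = n·M = 9.561 × 207.2 = 1980 g.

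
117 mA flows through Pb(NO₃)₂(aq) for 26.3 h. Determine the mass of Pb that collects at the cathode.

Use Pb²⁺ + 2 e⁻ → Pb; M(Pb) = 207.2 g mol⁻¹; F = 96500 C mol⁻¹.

11.9 g

Q = I·t = 0.1170 A × 94680 s = 11080 C.
n(e⁻) = Q/F = 11080 / 96500 = 0.1148 mol.
Pb²⁺ + 2 e⁻ → Pb, so n(Pb) = n(e⁻)/2 = 0.05740 mol.
m = n·M = 0.05740 × 207.2 = 11.9 g.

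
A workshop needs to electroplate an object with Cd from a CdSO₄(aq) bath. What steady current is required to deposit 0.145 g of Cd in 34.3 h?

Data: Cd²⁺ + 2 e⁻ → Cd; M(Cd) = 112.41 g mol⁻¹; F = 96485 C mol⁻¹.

0.00202 A

n(Cd) = 0.145 / 112.41 = 0.001290 mol.
n(e⁻) = 2 × 0.001290 = 0.002580 mol.
Q = n(e⁻)·F = 0.002580 × 96485 = 248.9 C.
I = Q/t = 248.9 / 123480 s = 0.00202 A.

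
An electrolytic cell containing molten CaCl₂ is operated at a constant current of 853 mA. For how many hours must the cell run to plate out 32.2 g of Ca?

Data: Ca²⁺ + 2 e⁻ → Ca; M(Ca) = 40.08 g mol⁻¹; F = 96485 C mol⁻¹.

n(Ca) = m/M = 32.2 / 40.08 = 0.8034 mol.
Each Ca atom requires 2 electrons, so n(e⁻) = 2 × 0.8034 = 1.607 mol.
Q = n(e⁻)·F = 1.607 × 96485 = 155000 C.
t = Q/I = 155000 / 0.8530 A = 181700 s = 50.5 h.

50.5 h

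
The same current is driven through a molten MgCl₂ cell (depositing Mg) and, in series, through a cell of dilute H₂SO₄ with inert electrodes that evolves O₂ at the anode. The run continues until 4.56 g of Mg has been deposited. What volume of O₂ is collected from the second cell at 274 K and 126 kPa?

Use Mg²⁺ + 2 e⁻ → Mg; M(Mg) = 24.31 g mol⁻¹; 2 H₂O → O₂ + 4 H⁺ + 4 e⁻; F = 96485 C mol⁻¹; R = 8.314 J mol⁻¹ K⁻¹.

n(Mg) = 4.56 / 24.31 = 0.1876 mol, so n(e⁻) = 2 × 0.1876 = 0.3752 mol.
The cells are in series, so the same 0.3752 mol of electrons passes through the second cell.
2 H₂O → O₂ + 4 H⁺ + 4 e⁻ — 4 mol e⁻ per mol O₂, so n(O₂) = 0.3752/4 = 0.09379 mol.
V = nRT/P = (0.09379 × 8.314 × 274) / (126 × 10³) = 0.00170 m³ = 1.70 L.

1.70 L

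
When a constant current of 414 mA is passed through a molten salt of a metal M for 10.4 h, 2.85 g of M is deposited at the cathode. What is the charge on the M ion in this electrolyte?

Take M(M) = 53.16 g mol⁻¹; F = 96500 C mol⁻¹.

Q = I·t = 0.4140 A × 37440 s = 15500 C, so n(e⁻) = 15500/96500 = 0.1606 mol.
n(M) deposited = 2.85 / 53.16 = 0.05361 mol.
Electrons per atom = n(e⁻)/n(M) = 0.1606 / 0.05361 = 3.00 ≈ 3, so the ion is M³⁺.

+3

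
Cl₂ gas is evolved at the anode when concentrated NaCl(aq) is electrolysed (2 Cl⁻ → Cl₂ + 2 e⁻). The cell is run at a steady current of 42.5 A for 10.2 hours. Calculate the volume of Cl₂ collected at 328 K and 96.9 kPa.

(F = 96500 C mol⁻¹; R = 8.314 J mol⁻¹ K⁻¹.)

228 L

Q = I·t = 42.50 A × 36720 s = 1561000 C.
n(e⁻) = Q/F = 1561000 / 96500 = 16.17 mol.
2 electrons are transferred per Cl₂ molecule, so n(Cl₂) = 16.17 / 2 = 8.086 mol.
V = nRT/P = (8.086 × 8.314 × 328) / (96.9 × 10³ Pa) = 0.228 m³ = 228 L.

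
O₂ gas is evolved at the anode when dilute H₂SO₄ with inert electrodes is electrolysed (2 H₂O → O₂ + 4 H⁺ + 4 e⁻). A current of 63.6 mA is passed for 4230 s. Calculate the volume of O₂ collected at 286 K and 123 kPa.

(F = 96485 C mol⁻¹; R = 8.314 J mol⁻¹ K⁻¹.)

0.0135 L

Q = I·t = 0.06360 A × 4230.0 s = 269.0 C.
n(e⁻) = Q/F = 269.0 / 96485 = 0.002788 mol.
4 electrons are transferred per O₂ molecule, so n(O₂) = 0.002788 / 4 = 0.0006971 mol.
V = nRT/P = (0.0006971 × 8.314 × 286) / (123 × 10³ Pa) = 1.35 × 10⁻⁵ m³ = 0.0135 L.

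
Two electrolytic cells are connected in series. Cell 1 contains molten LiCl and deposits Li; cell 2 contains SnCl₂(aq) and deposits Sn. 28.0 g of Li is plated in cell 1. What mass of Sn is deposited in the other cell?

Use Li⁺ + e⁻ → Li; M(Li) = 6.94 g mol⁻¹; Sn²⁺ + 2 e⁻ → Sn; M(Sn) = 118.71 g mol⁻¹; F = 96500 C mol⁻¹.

n(Li) = 28.0 / 6.94 = 4.035 mol.
Since Li⁺ + e⁻ → Li, n(e⁻) passed = 1 × 4.035 = 4.035 mol.
Cells in series carry the same charge, so the same 4.035 mol of electrons passes through cell 2.
Sn²⁺ + 2 e⁻ → Sn, so n(Sn) = 4.035 / 2 = 2.017 mol.
m(Sn) = 2.017 × 118.71 = 239 g.

239 g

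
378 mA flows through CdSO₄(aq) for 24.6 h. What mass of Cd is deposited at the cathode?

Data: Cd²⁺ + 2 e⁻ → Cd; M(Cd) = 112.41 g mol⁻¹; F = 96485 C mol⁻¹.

Q = I·t = 0.3780 A × 88560 s = 33480 C.
n(e⁻) = Q/F = 33480 / 96485 = 0.3470 mol.
Cd²⁺ + 2 e⁻ → Cd, so n(Cd) = n(e⁻)/2 = 0.1735 mol.
m = n·M = 0.1735 × 112.41 = 19.5 g.

19.5 g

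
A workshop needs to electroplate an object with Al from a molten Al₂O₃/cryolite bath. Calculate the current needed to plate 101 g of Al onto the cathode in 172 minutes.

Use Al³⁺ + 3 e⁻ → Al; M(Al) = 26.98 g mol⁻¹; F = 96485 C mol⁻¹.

n(Al) = 101 / 26.98 = 3.744 mol.
n(e⁻) = 3 × 3.744 = 11.23 mol.
Q = n(e⁻)·F = 11.23 × 96485 = 1084000 C.
I = Q/t = 1084000 / 10320 s = 105 A.

105 A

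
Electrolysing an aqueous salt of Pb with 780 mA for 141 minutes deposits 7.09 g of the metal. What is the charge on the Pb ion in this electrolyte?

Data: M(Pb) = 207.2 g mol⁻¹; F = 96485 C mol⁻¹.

Q = I·t = 0.7800 A × 8460.0 s = 6599 C, so n(e⁻) = 6599/96485 = 0.06839 mol.
n(Pb) deposited = 7.09 / 207.2 = 0.03422 mol.
Electrons per atom = n(e⁻)/n(Pb) = 0.06839 / 0.03422 = 2.00 ≈ 2, so the ion is Pb²⁺.

+2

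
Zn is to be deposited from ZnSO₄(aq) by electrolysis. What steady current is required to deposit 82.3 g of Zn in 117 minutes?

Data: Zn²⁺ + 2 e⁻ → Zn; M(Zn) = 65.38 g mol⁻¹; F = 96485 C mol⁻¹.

34.6 A

n(Zn) = 82.3 / 65.38 = 1.259 mol.
n(e⁻) = 2 × 1.259 = 2.518 mol.
Q = n(e⁻)·F = 2.518 × 96485 = 242900 C.
I = Q/t = 242900 / 7020.0 s = 34.6 A.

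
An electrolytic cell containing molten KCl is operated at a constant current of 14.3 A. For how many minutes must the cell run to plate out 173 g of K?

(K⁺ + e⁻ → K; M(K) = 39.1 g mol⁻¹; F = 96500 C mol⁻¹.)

n(K) = m/M = 173 / 39.1 = 4.425 mol.
Each K atom requires 1 electron, so n(e⁻) = 1 × 4.425 = 4.425 mol.
Q = n(e⁻)·F = 4.425 × 96500 = 427000 C.
t = Q/I = 427000 / 14.30 A = 29860 s = 498 min.

498 min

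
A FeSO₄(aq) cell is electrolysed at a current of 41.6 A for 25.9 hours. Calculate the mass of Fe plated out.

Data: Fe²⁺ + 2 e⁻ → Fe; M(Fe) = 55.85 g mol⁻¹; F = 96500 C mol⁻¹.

Q = I·t = 41.60 A × 93240 s = 3879000 C.
n(e⁻) = Q/F = 3879000 / 96500 = 40.19 mol.
Fe²⁺ + 2 e⁻ → Fe, so n(Fe) = n(e⁻)/2 = 20.10 mol.
m = n·M = 20.10 × 55.85 = 1120 g.

1120 g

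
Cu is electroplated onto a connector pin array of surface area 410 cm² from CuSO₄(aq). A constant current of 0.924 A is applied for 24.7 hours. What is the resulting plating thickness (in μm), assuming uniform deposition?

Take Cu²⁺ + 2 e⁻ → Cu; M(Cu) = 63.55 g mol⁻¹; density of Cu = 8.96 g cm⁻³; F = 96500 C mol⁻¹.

73.6 μm

Q = I·t = 0.9240 × 88920 = 82160 C; n(e⁻) = 0.8514 mol.
n(Cu) = n(e⁻)/2 = 0.4257 mol, so m = 0.4257 × 63.55 = 27.05 g.
Volume = m/ρ = 27.05 / 8.96 = 3.019 cm³.
Thickness = V/A = 3.019 / 410 = 0.00736 cm = 73.6 μm.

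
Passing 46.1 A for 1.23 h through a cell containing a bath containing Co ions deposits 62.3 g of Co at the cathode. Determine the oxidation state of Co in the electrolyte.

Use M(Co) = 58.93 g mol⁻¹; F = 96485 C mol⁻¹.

+2

Q = I·t = 46.10 A × 4428.0 s = 204100 C, so n(e⁻) = 204100/96485 = 2.116 mol.
n(Co) deposited = 62.3 / 58.93 = 1.057 mol.
Electrons per atom = n(e⁻)/n(Co) = 2.116 / 1.057 = 2.00 ≈ 2, so the ion is Co²⁺.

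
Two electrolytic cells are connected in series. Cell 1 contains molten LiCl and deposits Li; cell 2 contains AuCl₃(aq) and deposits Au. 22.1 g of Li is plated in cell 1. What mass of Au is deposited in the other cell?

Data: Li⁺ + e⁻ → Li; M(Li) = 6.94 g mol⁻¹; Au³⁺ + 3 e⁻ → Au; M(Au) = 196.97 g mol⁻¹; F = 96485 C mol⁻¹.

n(Li) = 22.1 / 6.94 = 3.184 mol.
Since Li⁺ + e⁻ → Li, n(e⁻) passed = 1 × 3.184 = 3.184 mol.
Cells in series carry the same charge, so the same 3.184 mol of electrons passes through cell 2.
Au³⁺ + 3 e⁻ → Au, so n(Au) = 3.184 / 3 = 1.061 mol.
m(Au) = 1.061 × 196.97 = 209 g.

209 g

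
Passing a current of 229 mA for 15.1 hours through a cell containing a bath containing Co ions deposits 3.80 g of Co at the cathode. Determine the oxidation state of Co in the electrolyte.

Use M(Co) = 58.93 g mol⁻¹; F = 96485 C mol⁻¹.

+2

Q = I·t = 0.2290 A × 54360 s = 12450 C, so n(e⁻) = 12450/96485 = 0.1290 mol.
n(Co) deposited = 3.80 / 58.93 = 0.06448 mol.
Electrons per atom = n(e⁻)/n(Co) = 0.1290 / 0.06448 = 2.00 ≈ 2, so the ion is Co²⁺.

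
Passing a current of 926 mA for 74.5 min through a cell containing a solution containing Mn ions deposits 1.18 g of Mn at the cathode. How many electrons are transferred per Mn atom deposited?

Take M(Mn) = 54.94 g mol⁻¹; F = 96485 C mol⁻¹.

2

Q = I·t = 0.9260 A × 4470.0 s = 4139 C, so n(e⁻) = 4139/96485 = 0.04290 mol.
n(Mn) deposited = 1.18 / 54.94 = 0.02148 mol.
Electrons per atom = n(e⁻)/n(Mn) = 0.04290 / 0.02148 = 2.00 ≈ 2, so the ion is Mn²⁺.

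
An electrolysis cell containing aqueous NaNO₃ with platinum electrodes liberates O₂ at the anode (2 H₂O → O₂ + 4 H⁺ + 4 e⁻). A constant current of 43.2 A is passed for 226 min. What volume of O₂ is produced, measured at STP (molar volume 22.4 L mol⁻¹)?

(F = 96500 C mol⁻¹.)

34.0 L

Q = I·t = 43.20 A × 13560 s = 585800 C.
n(e⁻) = Q/F = 585800 / 96500 = 6.070 mol.
4 electrons are transferred per O₂ molecule, so n(O₂) = 6.070 / 4 = 1.518 mol.
V = n × V_m = 1.518 × 22.4 = 34.0 L.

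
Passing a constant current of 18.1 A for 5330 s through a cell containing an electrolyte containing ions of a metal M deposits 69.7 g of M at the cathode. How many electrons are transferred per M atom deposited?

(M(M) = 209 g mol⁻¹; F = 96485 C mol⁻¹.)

3

Q = I·t = 18.10 A × 5330.0 s = 96470 C, so n(e⁻) = 96470/96485 = 0.9999 mol.
n(M) deposited = 69.7 / 209 = 0.3335 mol.
Electrons per atom = n(e⁻)/n(M) = 0.9999 / 0.3335 = 3.00 ≈ 3, so the ion is M³⁺.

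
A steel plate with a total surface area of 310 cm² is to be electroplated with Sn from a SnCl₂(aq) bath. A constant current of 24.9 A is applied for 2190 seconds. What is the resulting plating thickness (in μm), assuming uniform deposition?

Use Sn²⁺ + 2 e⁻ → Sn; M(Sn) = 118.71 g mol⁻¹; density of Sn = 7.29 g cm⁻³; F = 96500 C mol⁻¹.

148 μm

Q = I·t = 24.90 × 2190.0 = 54530 C; n(e⁻) = 0.5651 mol.
n(Sn) = n(e⁻)/2 = 0.2825 mol, so m = 0.2825 × 118.71 = 33.54 g.
Volume = m/ρ = 33.54 / 7.29 = 4.601 cm³.
Thickness = V/A = 4.601 / 310 = 0.0148 cm = 148 μm.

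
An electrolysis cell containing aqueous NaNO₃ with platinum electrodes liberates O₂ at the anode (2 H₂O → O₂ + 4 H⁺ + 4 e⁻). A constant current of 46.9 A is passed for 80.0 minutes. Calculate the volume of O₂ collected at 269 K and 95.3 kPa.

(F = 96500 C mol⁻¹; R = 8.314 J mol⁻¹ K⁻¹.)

Q = I·t = 46.90 A × 4800.0 s = 225100 C.
n(e⁻) = Q/F = 225100 / 96500 = 2.333 mol.
4 electrons are transferred per O₂ molecule, so n(O₂) = 2.333 / 4 = 0.5832 mol.
V = nRT/P = (0.5832 × 8.314 × 269) / (95.3 × 10³ Pa) = 0.0137 m³ = 13.7 L.

13.7 L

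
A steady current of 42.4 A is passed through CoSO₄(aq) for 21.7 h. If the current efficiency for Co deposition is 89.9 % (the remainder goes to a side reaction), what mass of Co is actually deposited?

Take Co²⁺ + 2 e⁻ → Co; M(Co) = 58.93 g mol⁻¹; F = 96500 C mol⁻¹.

909 g

Q = I·t = 42.40 × 78120 = 3312000 C.
n(e⁻) = 3312000/96500 = 34.32 mol; theoretically n(Co) = 34.32/2 = 17.16 mol, m_theo = 1011 g.
At 89.9 % efficiency, m_actual = 0.899 × 1011 = 909 g.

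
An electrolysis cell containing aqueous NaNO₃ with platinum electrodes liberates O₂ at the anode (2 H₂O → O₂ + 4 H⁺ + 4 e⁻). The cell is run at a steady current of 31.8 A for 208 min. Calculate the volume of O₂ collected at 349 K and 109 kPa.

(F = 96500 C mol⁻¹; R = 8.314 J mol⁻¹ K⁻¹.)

Q = I·t = 31.80 A × 12480 s = 396900 C.
n(e⁻) = Q/F = 396900 / 96500 = 4.113 mol.
4 electrons are transferred per O₂ molecule, so n(O₂) = 4.113 / 4 = 1.028 mol.
V = nRT/P = (1.028 × 8.314 × 349) / (109 × 10³ Pa) = 0.0274 m³ = 27.4 L.

27.4 L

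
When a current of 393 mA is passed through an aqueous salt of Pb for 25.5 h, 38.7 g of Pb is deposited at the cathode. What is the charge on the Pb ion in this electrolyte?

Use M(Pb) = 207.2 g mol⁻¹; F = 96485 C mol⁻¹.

Q = I·t = 0.3930 A × 91800 s = 36080 C, so n(e⁻) = 36080/96485 = 0.3739 mol.
n(Pb) deposited = 38.7 / 207.2 = 0.1868 mol.
Electrons per atom = n(e⁻)/n(Pb) = 0.3739 / 0.1868 = 2.00 ≈ 2, so the ion is Pb²⁺.

+2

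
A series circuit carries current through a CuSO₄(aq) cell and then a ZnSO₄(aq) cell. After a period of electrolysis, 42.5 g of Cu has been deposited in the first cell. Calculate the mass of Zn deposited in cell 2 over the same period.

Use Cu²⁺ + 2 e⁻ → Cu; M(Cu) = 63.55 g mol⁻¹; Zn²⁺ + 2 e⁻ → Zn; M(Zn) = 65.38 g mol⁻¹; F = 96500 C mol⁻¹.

n(Cu) = 42.5 / 63.55 = 0.6688 mol.
Since Cu²⁺ + 2 e⁻ → Cu, n(e⁻) passed = 2 × 0.6688 = 1.338 mol.
Cells in series carry the same charge, so the same 1.338 mol of electrons passes through cell 2.
Zn²⁺ + 2 e⁻ → Zn, so n(Zn) = 1.338 / 2 = 0.6688 mol.
m(Zn) = 0.6688 × 65.38 = 43.7 g.

43.7 g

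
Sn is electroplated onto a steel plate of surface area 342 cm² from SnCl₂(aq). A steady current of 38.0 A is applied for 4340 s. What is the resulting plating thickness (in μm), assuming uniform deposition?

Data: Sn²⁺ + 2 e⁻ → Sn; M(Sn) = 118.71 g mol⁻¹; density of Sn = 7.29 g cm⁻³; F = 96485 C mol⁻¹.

Q = I·t = 38.00 × 4340.0 = 164900 C; n(e⁻) = 1.709 mol.
n(Sn) = n(e⁻)/2 = 0.8546 mol, so m = 0.8546 × 118.71 = 101.5 g.
Volume = m/ρ = 101.5 / 7.29 = 13.92 cm³.
Thickness = V/A = 13.92 / 342 = 0.0407 cm = 407 μm.

407 μm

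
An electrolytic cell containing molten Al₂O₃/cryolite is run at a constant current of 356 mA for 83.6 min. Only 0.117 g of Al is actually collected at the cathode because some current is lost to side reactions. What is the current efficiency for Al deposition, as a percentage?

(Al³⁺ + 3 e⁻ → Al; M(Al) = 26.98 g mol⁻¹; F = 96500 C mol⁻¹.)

70.3 %

Q = I·t = 0.3560 × 5016.0 = 1786 C; n(e⁻) = 1786/96500 = 0.01850 mol.
Theoretical n(Al) = n(e⁻)/3 = 0.006168 mol, i.e. m_theo = 0.006168 × 26.98 = 0.1664 g.
Efficiency = m_actual / m_theo = 0.117 / 0.1664 = 70.3 %.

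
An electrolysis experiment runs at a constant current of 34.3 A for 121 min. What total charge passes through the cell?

Q = I·t = 34.30 A × 7260.0 s = 2.49 × 10⁵ C.

2.49 × 10⁵ C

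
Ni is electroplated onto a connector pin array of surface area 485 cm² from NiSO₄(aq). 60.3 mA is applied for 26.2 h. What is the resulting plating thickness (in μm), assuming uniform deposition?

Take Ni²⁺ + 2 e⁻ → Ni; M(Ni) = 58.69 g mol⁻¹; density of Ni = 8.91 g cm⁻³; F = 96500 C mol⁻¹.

4.00 μm

Q = I·t = 0.06030 × 94320 = 5687 C; n(e⁻) = 0.05894 mol.
n(Ni) = n(e⁻)/2 = 0.02947 mol, so m = 0.02947 × 58.69 = 1.730 g.
Volume = m/ρ = 1.730 / 8.91 = 0.1941 cm³.
Thickness = V/A = 0.1941 / 485 = 4.00 × 10⁻⁴ cm = 4.00 μm.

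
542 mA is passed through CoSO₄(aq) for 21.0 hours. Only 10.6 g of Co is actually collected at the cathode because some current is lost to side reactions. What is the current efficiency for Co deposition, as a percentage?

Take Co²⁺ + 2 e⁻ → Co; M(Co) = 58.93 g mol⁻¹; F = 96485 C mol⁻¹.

84.7 %

Q = I·t = 0.5420 × 75600 = 40980 C; n(e⁻) = 40980/96485 = 0.4247 mol.
Theoretical n(Co) = n(e⁻)/2 = 0.2123 mol, i.e. m_theo = 0.2123 × 58.93 = 12.51 g.
Efficiency = m_actual / m_theo = 10.6 / 12.51 = 84.7 %.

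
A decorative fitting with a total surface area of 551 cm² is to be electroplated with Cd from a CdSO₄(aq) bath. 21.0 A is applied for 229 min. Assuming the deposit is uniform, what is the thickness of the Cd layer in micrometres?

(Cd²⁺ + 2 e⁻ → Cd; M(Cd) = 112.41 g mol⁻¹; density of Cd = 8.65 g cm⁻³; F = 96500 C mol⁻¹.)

353 μm

Q = I·t = 21.00 × 13740 = 288500 C; n(e⁻) = 2.990 mol.
n(Cd) = n(e⁻)/2 = 1.495 mol, so m = 1.495 × 112.41 = 168.1 g.
Volume = m/ρ = 168.1 / 8.65 = 19.43 cm³.
Thickness = V/A = 19.43 / 551 = 0.0353 cm = 353 μm.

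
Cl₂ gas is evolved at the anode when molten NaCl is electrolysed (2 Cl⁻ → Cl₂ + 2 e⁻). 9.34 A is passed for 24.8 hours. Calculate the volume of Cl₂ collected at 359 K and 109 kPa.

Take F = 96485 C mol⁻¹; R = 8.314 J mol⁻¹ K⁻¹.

118 L

Q = I·t = 9.340 A × 89280 s = 833900 C.
n(e⁻) = Q/F = 833900 / 96485 = 8.643 mol.
2 electrons are transferred per Cl₂ molecule, so n(Cl₂) = 8.643 / 2 = 4.321 mol.
V = nRT/P = (4.321 × 8.314 × 359) / (109 × 10³ Pa) = 0.118 m³ = 118 L.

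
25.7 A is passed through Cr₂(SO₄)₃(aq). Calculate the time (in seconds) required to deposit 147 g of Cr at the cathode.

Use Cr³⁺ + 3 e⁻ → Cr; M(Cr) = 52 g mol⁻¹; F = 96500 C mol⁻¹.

n(Cr) = m/M = 147 / 52 = 2.827 mol.
Each Cr atom requires 3 electrons, so n(e⁻) = 3 × 2.827 = 8.481 mol.
Q = n(e⁻)·F = 8.481 × 96500 = 818400 C.
t = Q/I = 818400 / 25.70 A = 31840 s.

31800 s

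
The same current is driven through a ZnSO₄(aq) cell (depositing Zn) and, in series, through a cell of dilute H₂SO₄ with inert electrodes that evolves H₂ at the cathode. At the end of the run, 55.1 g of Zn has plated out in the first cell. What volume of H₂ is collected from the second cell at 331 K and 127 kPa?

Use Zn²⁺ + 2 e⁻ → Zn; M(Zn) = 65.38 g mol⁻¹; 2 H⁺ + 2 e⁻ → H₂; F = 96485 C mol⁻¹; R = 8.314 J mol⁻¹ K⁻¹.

18.3 L

n(Zn) = 55.1 / 65.38 = 0.8428 mol, so n(e⁻) = 2 × 0.8428 = 1.686 mol.
The cells are in series, so the same 1.686 mol of electrons passes through the second cell.
2 H⁺ + 2 e⁻ → H₂ — 2 mol e⁻ per mol H₂, so n(H₂) = 1.686/2 = 0.8428 mol.
V = nRT/P = (0.8428 × 8.314 × 331) / (127 × 10³) = 0.0183 m³ = 18.3 L.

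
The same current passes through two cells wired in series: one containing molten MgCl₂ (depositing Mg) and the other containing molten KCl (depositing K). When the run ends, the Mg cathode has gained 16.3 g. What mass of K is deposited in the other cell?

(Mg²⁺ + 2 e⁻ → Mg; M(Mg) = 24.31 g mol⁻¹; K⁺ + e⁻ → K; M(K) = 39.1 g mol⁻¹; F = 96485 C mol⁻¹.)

52.4 g

n(Mg) = 16.3 / 24.31 = 0.6705 mol.
Since Mg²⁺ + 2 e⁻ → Mg, n(e⁻) passed = 2 × 0.6705 = 1.341 mol.
Cells in series carry the same charge, so the same 1.341 mol of electrons passes through cell 2.
K⁺ + e⁻ → K, so n(K) = 1.341 / 1 = 1.341 mol.
m(K) = 1.341 × 39.1 = 52.4 g.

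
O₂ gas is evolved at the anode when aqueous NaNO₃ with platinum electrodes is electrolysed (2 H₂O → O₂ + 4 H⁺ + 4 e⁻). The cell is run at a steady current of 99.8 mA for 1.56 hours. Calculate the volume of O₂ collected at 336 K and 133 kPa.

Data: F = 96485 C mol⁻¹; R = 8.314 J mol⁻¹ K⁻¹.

Q = I·t = 0.09980 A × 5616.0 s = 560.5 C.
n(e⁻) = Q/F = 560.5 / 96485 = 0.005809 mol.
4 electrons are transferred per O₂ molecule, so n(O₂) = 0.005809 / 4 = 0.001452 mol.
V = nRT/P = (0.001452 × 8.314 × 336) / (133 × 10³ Pa) = 3.05 × 10⁻⁵ m³ = 0.0305 L.

0.0305 L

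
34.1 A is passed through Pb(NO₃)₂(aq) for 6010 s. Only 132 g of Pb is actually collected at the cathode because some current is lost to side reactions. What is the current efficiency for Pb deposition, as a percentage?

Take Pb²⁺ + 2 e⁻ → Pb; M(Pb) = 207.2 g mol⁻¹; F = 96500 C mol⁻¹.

Q = I·t = 34.10 × 6010.0 = 204900 C; n(e⁻) = 204900/96500 = 2.124 mol.
Theoretical n(Pb) = n(e⁻)/2 = 1.062 mol, i.e. m_theo = 1.062 × 207.2 = 220.0 g.
Efficiency = m_actual / m_theo = 132 / 220.0 = 60.0 %.

60.0 %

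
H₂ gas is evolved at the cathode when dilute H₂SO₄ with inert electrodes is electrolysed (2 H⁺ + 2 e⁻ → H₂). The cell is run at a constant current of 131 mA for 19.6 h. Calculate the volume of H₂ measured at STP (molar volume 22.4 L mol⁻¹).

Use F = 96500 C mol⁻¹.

1.07 L

Q = I·t = 0.1310 A × 70560 s = 9243 C.
n(e⁻) = Q/F = 9243 / 96500 = 0.09579 mol.
2 electrons are transferred per H₂ molecule, so n(H₂) = 0.09579 / 2 = 0.04789 mol.
V = n × V_m = 0.04789 × 22.4 = 1.07 L.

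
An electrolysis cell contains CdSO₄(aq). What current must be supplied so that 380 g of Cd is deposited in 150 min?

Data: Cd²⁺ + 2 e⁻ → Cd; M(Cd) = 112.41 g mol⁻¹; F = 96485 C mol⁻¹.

72.5 A

n(Cd) = 380 / 112.41 = 3.380 mol.
n(e⁻) = 2 × 3.380 = 6.761 mol.
Q = n(e⁻)·F = 6.761 × 96485 = 652300 C.
I = Q/t = 652300 / 9000.0 s = 72.5 A.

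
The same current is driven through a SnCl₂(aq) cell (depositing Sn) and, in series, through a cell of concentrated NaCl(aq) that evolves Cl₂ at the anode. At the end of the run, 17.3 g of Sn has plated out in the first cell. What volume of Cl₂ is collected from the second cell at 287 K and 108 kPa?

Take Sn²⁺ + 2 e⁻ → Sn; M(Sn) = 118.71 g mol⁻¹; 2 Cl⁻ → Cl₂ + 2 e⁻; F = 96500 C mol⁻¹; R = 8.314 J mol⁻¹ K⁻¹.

n(Sn) = 17.3 / 118.71 = 0.1457 mol, so n(e⁻) = 2 × 0.1457 = 0.2915 mol.
The cells are in series, so the same 0.2915 mol of electrons passes through the second cell.
2 Cl⁻ → Cl₂ + 2 e⁻ — 2 mol e⁻ per mol Cl₂, so n(Cl₂) = 0.2915/2 = 0.1457 mol.
V = nRT/P = (0.1457 × 8.314 × 287) / (108 × 10³) = 0.00322 m³ = 3.22 L.

3.22 L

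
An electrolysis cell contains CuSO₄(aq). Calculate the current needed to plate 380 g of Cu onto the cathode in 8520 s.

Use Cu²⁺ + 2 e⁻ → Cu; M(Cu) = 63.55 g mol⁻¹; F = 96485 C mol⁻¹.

135 A

n(Cu) = 380 / 63.55 = 5.980 mol.
n(e⁻) = 2 × 5.980 = 11.96 mol.
Q = n(e⁻)·F = 11.96 × 96485 = 1154000 C.
I = Q/t = 1154000 / 8520.0 s = 135 A.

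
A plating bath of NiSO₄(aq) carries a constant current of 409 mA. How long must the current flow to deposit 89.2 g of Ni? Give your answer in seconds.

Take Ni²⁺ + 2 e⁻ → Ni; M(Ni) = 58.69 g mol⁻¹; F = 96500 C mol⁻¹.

7.17 × 10⁵ s

n(Ni) = m/M = 89.2 / 58.69 = 1.520 mol.
Each Ni atom requires 2 electrons, so n(e⁻) = 2 × 1.520 = 3.040 mol.
Q = n(e⁻)·F = 3.040 × 96500 = 293300 C.
t = Q/I = 293300 / 0.4090 A = 717200 s.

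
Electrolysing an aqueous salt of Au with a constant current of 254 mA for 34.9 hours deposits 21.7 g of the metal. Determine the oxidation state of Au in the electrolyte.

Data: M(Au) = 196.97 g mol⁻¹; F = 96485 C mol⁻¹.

+3

Q = I·t = 0.2540 A × 125640 s = 31910 C, so n(e⁻) = 31910/96485 = 0.3308 mol.
n(Au) deposited = 21.7 / 196.97 = 0.1102 mol.
Electrons per atom = n(e⁻)/n(Au) = 0.3308 / 0.1102 = 3.00 ≈ 3, so the ion is Au³⁺.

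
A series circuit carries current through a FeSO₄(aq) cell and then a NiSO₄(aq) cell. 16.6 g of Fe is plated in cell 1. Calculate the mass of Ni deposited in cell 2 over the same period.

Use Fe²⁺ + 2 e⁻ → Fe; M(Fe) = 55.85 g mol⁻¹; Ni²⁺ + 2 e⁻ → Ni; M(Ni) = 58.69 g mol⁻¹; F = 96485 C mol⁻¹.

n(Fe) = 16.6 / 55.85 = 0.2972 mol.
Since Fe²⁺ + 2 e⁻ → Fe, n(e⁻) passed = 2 × 0.2972 = 0.5944 mol.
Cells in series carry the same charge, so the same 0.5944 mol of electrons passes through cell 2.
Ni²⁺ + 2 e⁻ → Ni, so n(Ni) = 0.5944 / 2 = 0.2972 mol.
m(Ni) = 0.2972 × 58.69 = 17.4 g.

17.4 g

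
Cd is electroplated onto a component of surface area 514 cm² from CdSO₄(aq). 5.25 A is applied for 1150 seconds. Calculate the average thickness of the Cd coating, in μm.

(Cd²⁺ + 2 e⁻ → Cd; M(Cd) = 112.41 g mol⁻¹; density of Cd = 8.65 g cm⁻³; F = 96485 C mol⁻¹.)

7.91 μm

Q = I·t = 5.250 × 1150.0 = 6038 C; n(e⁻) = 0.06257 mol.
n(Cd) = n(e⁻)/2 = 0.03129 mol, so m = 0.03129 × 112.41 = 3.517 g.
Volume = m/ρ = 3.517 / 8.65 = 0.4066 cm³.
Thickness = V/A = 0.4066 / 514 = 7.91 × 10⁻⁴ cm = 7.91 μm.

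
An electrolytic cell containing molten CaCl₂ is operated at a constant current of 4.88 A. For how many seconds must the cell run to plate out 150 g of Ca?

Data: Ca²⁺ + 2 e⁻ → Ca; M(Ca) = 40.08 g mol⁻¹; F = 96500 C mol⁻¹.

n(Ca) = m/M = 150 / 40.08 = 3.743 mol.
Each Ca atom requires 2 electrons, so n(e⁻) = 2 × 3.743 = 7.485 mol.
Q = n(e⁻)·F = 7.485 × 96500 = 722300 C.
t = Q/I = 722300 / 4.880 A = 148000 s.

1.48 × 10⁵ s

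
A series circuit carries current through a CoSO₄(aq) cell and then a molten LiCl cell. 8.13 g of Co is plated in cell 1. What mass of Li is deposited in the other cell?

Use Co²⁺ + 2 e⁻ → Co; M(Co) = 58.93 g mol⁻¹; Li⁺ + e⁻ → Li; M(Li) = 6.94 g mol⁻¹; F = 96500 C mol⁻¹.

n(Co) = 8.13 / 58.93 = 0.1380 mol.
Since Co²⁺ + 2 e⁻ → Co, n(e⁻) passed = 2 × 0.1380 = 0.2759 mol.
Cells in series carry the same charge, so the same 0.2759 mol of electrons passes through cell 2.
Li⁺ + e⁻ → Li, so n(Li) = 0.2759 / 1 = 0.2759 mol.
m(Li) = 0.2759 × 6.94 = 1.91 g.

1.91 g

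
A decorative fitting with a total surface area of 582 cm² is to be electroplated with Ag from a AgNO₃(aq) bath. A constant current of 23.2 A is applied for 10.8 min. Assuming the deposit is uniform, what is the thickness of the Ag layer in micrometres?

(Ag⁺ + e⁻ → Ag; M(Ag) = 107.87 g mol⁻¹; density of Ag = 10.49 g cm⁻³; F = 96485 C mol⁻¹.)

Q = I·t = 23.20 × 648.00 = 15030 C; n(e⁻) = 0.1558 mol.
n(Ag) = n(e⁻)/1 = 0.1558 mol, so m = 0.1558 × 107.87 = 16.81 g.
Volume = m/ρ = 16.81 / 10.49 = 1.602 cm³.
Thickness = V/A = 1.602 / 582 = 0.00275 cm = 27.5 μm.

27.5 μm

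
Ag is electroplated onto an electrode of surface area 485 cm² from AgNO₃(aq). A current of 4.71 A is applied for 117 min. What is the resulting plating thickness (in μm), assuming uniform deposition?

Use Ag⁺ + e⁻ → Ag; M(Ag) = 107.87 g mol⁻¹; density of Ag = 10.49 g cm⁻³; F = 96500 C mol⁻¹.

Q = I·t = 4.710 × 7020.0 = 33060 C; n(e⁻) = 0.3426 mol.
n(Ag) = n(e⁻)/1 = 0.3426 mol, so m = 0.3426 × 107.87 = 36.96 g.
Volume = m/ρ = 36.96 / 10.49 = 3.523 cm³.
Thickness = V/A = 3.523 / 485 = 0.00726 cm = 72.6 μm.

72.6 μm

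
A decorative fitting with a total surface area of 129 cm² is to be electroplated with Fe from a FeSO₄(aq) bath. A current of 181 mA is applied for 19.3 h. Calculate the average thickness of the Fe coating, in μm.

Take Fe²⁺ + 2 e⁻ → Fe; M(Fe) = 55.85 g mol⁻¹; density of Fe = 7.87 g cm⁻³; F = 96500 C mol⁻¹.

Q = I·t = 0.1810 × 69480 = 12580 C; n(e⁻) = 0.1303 mol.
n(Fe) = n(e⁻)/2 = 0.06516 mol, so m = 0.06516 × 55.85 = 3.639 g.
Volume = m/ρ = 3.639 / 7.87 = 0.4624 cm³.
Thickness = V/A = 0.4624 / 129 = 0.00358 cm = 35.8 μm.

35.8 μm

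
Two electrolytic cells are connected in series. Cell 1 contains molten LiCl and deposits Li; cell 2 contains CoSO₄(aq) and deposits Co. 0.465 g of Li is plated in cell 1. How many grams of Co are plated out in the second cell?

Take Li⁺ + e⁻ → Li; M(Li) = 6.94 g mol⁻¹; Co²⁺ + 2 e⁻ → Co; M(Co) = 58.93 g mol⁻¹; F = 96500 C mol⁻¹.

1.97 g

n(Li) = 0.465 / 6.94 = 0.06700 mol.
Since Li⁺ + e⁻ → Li, n(e⁻) passed = 1 × 0.06700 = 0.06700 mol.
Cells in series carry the same charge, so the same 0.06700 mol of electrons passes through cell 2.
Co²⁺ + 2 e⁻ → Co, so n(Co) = 0.06700 / 2 = 0.03350 mol.
m(Co) = 0.03350 × 58.93 = 1.97 g.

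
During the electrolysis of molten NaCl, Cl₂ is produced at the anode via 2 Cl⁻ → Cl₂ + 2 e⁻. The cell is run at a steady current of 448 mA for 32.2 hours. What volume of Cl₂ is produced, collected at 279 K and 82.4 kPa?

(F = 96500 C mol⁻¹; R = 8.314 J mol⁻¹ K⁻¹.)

7.57 L

Q = I·t = 0.4480 A × 115920 s = 51930 C.
n(e⁻) = Q/F = 51930 / 96500 = 0.5382 mol.
2 electrons are transferred per Cl₂ molecule, so n(Cl₂) = 0.5382 / 2 = 0.2691 mol.
V = nRT/P = (0.2691 × 8.314 × 279) / (82.4 × 10³ Pa) = 0.00757 m³ = 7.57 L.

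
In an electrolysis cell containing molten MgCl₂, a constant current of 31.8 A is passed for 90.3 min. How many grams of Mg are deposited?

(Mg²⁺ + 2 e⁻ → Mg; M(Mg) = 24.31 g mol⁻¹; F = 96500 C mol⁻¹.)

21.7 g

Q = I·t = 31.80 A × 5418.0 s = 172300 C.
n(e⁻) = Q/F = 172300 / 96500 = 1.785 mol.
Mg²⁺ + 2 e⁻ → Mg, so n(Mg) = n(e⁻)/2 = 0.8927 mol.
m = n·M = 0.8927 × 24.31 = 21.7 g.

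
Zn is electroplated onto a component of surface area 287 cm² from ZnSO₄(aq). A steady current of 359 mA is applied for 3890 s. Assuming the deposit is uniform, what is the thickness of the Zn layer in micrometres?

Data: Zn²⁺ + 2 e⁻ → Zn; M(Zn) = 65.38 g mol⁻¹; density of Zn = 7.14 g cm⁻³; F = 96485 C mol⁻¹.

Q = I·t = 0.3590 × 3890.0 = 1397 C; n(e⁻) = 0.01447 mol.
n(Zn) = n(e⁻)/2 = 0.007237 mol, so m = 0.007237 × 65.38 = 0.4732 g.
Volume = m/ρ = 0.4732 / 7.14 = 0.06627 cm³.
Thickness = V/A = 0.06627 / 287 = 2.31 × 10⁻⁴ cm = 2.31 μm.

2.31 μm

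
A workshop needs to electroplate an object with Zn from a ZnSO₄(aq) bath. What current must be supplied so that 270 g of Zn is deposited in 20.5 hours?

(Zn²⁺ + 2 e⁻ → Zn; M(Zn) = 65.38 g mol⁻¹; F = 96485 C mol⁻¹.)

10.8 A

n(Zn) = 270 / 65.38 = 4.130 mol.
n(e⁻) = 2 × 4.130 = 8.259 mol.
Q = n(e⁻)·F = 8.259 × 96485 = 796900 C.
I = Q/t = 796900 / 73800 s = 10.8 A.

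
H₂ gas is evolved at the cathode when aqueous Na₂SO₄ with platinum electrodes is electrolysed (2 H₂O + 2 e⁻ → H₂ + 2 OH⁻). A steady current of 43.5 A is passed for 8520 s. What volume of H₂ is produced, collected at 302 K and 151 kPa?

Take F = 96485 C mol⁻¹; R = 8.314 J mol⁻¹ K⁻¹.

31.9 L

Q = I·t = 43.50 A × 8520.0 s = 370600 C.
n(e⁻) = Q/F = 370600 / 96485 = 3.841 mol.
2 electrons are transferred per H₂ molecule, so n(H₂) = 3.841 / 2 = 1.921 mol.
V = nRT/P = (1.921 × 8.314 × 302) / (151 × 10³ Pa) = 0.0319 m³ = 31.9 L.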